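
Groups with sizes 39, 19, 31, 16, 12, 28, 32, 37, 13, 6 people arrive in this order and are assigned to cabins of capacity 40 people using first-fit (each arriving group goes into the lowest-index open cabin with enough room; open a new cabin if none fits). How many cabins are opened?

  39 → cabin 1 (new)  [load 39/40]
  19 → cabin 2 (new)  [load 19/40]
  31 → cabin 3 (new)  [load 31/40]
  16 → cabin 2  [load 35/40]
  12 → cabin 4 (new)  [load 12/40]
  28 → cabin 4  [load 40/40]
  32 → cabin 5 (new)  [load 32/40]
  37 → cabin 6 (new)  [load 37/40]
  13 → cabin 7 (new)  [load 13/40]
  6 → cabin 3  [load 37/40]
7 cabins opened.

7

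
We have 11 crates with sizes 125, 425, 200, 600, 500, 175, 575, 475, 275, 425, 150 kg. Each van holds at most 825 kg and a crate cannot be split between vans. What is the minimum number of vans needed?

Total = 600 + 575 + 500 + 475 + 425 + 425 + 275 + 200 + 175 + 150 + 125 = 3925 kg.
Lower bound: ⌈3925/825⌉ = 5 vans.
Also, 6 crates each exceed 825/2 kg, and no two of those can share a van, so at least 6 vans are needed.
A packing using 6 vans:
  van 1: 600 + 200 = 800
  van 2: 575 + 175 = 750
  van 3: 500 + 275 = 775
  van 4: 475 + 150 + 125 = 750
  van 5: 425 = 425
  van 6: 425 = 425
This matches the lower bound, so 6 is optimal.

6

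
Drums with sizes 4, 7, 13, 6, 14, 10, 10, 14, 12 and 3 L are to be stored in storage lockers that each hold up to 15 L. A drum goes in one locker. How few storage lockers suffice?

7

Total = 14 + 14 + 13 + 12 + 10 + 10 + 7 + 6 + 4 + 3 = 93 L.
Lower bound: ⌈93/15⌉ = 7 storage lockers.
A packing using 7 storage lockers:
  locker 1: 14 = 14
  locker 2: 14 = 14
  locker 3: 13 = 13
  locker 4: 12 + 3 = 15
  locker 5: 10 + 4 = 14
  locker 6: 10 = 10
  locker 7: 7 + 6 = 13
This matches the lower bound, so 7 is optimal.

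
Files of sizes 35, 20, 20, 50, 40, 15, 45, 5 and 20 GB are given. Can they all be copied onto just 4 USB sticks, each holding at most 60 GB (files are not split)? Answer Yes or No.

Total = 250 GB; ⌈250/60⌉ = 5.
At least 5 USB sticks are required, but only 4 are allowed.

No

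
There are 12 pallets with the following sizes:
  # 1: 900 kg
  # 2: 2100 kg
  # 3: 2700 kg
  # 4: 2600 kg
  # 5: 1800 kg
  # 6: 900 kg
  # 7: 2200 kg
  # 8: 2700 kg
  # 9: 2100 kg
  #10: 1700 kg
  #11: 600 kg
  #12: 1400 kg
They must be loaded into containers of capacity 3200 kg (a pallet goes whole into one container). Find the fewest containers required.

Total = 2700 + 2700 + 2600 + 2200 + 2100 + 2100 + 1800 + 1700 + 1400 + 900 + 900 + 600 = 21700 kg.
Lower bound: ⌈21700/3200⌉ = 7 containers.
Also, 8 pallets each exceed 1600 kg, and no two of those can share a container, so at least 8 containers are needed.
A packing using 8 containers:
  container 1: 2700 = 2700
  container 2: 2700 = 2700
  container 3: 2600 + 600 = 3200
  container 4: 2200 + 900 = 3100
  container 5: 2100 + 900 = 3000
  container 6: 2100 = 2100
  container 7: 1800 + 1400 = 3200
  container 8: 1700 = 1700
This matches the lower bound, so 8 is optimal.

8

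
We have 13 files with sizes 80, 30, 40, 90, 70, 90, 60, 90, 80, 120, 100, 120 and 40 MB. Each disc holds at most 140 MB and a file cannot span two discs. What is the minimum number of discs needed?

9

Total = 120 + 120 + 100 + 90 + 90 + 90 + 80 + 80 + 70 + 60 + 40 + 40 + 30 = 1010 MB.
Lower bound: ⌈1010/140⌉ = 8 discs.
A packing using 9 discs:
  disc 1: 120 = 120
  disc 2: 120 = 120
  disc 3: 100 + 40 = 140
  disc 4: 90 + 40 = 130
  disc 5: 90 + 30 = 120
  disc 6: 90 = 90
  disc 7: 80 + 60 = 140
  disc 8: 80 = 80
  disc 9: 70 = 70
No arrangement into 8 discs stays within capacity, so 9 is optimal.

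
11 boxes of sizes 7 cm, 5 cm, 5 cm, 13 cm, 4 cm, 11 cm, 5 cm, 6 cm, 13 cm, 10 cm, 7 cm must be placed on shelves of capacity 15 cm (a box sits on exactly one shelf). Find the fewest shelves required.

Total = 13 + 13 + 11 + 10 + 7 + 7 + 6 + 5 + 5 + 5 + 4 = 86 cm.
Lower bound: ⌈86/15⌉ = 6 shelves.
A packing using 7 shelves:
  shelf 1: 13 = 13
  shelf 2: 13 = 13
  shelf 3: 11 + 4 = 15
  shelf 4: 10 + 5 = 15
  shelf 5: 7 + 7 = 14
  shelf 6: 6 + 5 = 11
  shelf 7: 5 = 5
No arrangement into 6 shelves stays within capacity, so 7 is optimal.

7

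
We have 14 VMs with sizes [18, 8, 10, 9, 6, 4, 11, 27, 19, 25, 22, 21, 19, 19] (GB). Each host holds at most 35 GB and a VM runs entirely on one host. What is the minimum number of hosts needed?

Total = 27 + 25 + 22 + 21 + 19 + 19 + 19 + 18 + 11 + 10 + 9 + 8 + 6 + 4 = 218 GB.
Lower bound: ⌈218/35⌉ = 7 hosts.
Also, 8 VMs each exceed 35/2 GB, and no two of those can share a host, so at least 8 hosts are needed.
A packing using 8 hosts:
  host 1: 27 + 8 = 35
  host 2: 25 + 10 = 35
  host 3: 22 + 11 = 33
  host 4: 21 + 9 + 4 = 34
  host 5: 19 + 6 = 25
  host 6: 19 = 19
  host 7: 19 = 19
  host 8: 18 = 18
This matches the lower bound, so 8 is optimal.

8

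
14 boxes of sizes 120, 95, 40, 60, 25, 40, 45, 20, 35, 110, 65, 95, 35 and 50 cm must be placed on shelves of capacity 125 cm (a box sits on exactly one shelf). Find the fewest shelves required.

7

Total = 120 + 110 + 95 + 95 + 65 + 60 + 50 + 45 + 40 + 40 + 35 + 35 + 25 + 20 = 835 cm.
Lower bound: ⌈835/125⌉ = 7 shelves.
A packing using 7 shelves:
  shelf 1: 120 = 120
  shelf 2: 110 = 110
  shelf 3: 95 + 25 = 120
  shelf 4: 95 + 20 = 115
  shelf 5: 65 + 60 = 125
  shelf 6: 50 + 40 + 35 = 125
  shelf 7: 45 + 40 + 35 = 120
This matches the lower bound, so 7 is optimal.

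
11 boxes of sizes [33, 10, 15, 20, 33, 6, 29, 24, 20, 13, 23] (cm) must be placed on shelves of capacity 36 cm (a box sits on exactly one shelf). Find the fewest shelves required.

7

Total = 33 + 33 + 29 + 24 + 23 + 20 + 20 + 15 + 13 + 10 + 6 = 226 cm.
Lower bound: ⌈226/36⌉ = 7 shelves.
A packing using 7 shelves:
  shelf 1: 33 = 33
  shelf 2: 33 = 33
  shelf 3: 29 + 6 = 35
  shelf 4: 24 + 10 = 34
  shelf 5: 23 + 13 = 36
  shelf 6: 20 + 15 = 35
  shelf 7: 20 = 20
This matches the lower bound, so 7 is optimal.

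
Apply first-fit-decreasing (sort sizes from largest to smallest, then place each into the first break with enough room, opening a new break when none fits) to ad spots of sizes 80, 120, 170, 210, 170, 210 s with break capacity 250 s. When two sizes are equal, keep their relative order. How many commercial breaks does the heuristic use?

Sorted descending: 210, 210, 170, 170, 120, 80.
  210 → break 1 (new)  [load 210/250]
  210 → break 2 (new)  [load 210/250]
  170 → break 3 (new)  [load 170/250]
  170 → break 4 (new)  [load 170/250]
  120 → break 5 (new)  [load 120/250]
  80 → break 3  [load 250/250]
5 commercial breaks opened.

5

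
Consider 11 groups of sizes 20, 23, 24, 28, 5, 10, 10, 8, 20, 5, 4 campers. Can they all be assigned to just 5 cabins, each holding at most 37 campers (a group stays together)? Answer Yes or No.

Yes

A valid assignment using 5 cabins:
  cabin 1: 28 + 8 = 36
  cabin 2: 24 + 10 = 34
  cabin 3: 23 + 10 + 4 = 37
  cabin 4: 20 + 5 + 5 = 30
  cabin 5: 20 = 20
Every load is within 37 campers, so 5 cabins suffice.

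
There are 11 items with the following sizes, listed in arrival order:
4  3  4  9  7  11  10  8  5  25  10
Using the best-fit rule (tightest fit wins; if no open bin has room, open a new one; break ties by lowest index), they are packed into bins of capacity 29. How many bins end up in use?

4

  4 → bin 1 (new)  [load 4/29]
  3 → bin 1  [load 7/29]
  4 → bin 1  [load 11/29]
  9 → bin 1  [load 20/29]
  7 → bin 1  [load 27/29]
  11 → bin 2 (new)  [load 11/29]
  10 → bin 2  [load 21/29]
  8 → bin 2  [load 29/29]
  5 → bin 3 (new)  [load 5/29]
  25 → bin 4 (new)  [load 25/29]
  10 → bin 3  [load 15/29]
4 bins opened.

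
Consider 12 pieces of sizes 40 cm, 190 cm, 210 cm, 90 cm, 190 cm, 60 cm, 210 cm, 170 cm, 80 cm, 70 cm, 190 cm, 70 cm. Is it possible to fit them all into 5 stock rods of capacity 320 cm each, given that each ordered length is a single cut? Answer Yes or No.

Total = 1570 cm; ⌈1570/320⌉ = 5.
6 pieces each exceed half the capacity and cannot share a stock rod, forcing at least 6 stock rods.
At least 6 stock rods are required, but only 5 are allowed.

No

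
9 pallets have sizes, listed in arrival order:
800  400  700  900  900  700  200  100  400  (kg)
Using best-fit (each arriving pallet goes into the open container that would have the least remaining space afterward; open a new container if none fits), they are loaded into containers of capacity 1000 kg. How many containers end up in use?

  800 → container 1 (new)  [load 800/1000]
  400 → container 2 (new)  [load 400/1000]
  700 → container 3 (new)  [load 700/1000]
  900 → container 4 (new)  [load 900/1000]
  900 → container 5 (new)  [load 900/1000]
  700 → container 6 (new)  [load 700/1000]
  200 → container 1  [load 1000/1000]
  100 → container 4  [load 1000/1000]
  400 → container 2  [load 800/1000]
6 containers opened.

6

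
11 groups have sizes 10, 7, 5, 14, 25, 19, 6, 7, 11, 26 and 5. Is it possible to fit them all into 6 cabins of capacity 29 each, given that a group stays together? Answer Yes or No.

A valid assignment using 5 cabins:
  cabin 1: 26 = 26
  cabin 2: 25 = 25
  cabin 3: 19 + 10 = 29
  cabin 4: 14 + 7 + 7 = 28
  cabin 5: 11 + 6 + 5 + 5 = 27
That uses only 5 ≤ 6, so 6 cabins are enough.

Yes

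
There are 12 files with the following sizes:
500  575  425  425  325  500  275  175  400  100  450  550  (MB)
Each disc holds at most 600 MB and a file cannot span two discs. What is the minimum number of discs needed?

Total = 575 + 550 + 500 + 500 + 450 + 425 + 425 + 400 + 325 + 275 + 175 + 100 = 4700 MB.
Lower bound: ⌈4700/600⌉ = 8 discs.
Also, 9 files each exceed 300 MB, and no two of those can share a disc, so at least 9 discs are needed.
A packing using 9 discs:
  disc 1: 575 = 575
  disc 2: 550 = 550
  disc 3: 500 + 100 = 600
  disc 4: 500 = 500
  disc 5: 450 = 450
  disc 6: 425 + 175 = 600
  disc 7: 425 = 425
  disc 8: 400 = 400
  disc 9: 325 + 275 = 600
This matches the lower bound, so 9 is optimal.

9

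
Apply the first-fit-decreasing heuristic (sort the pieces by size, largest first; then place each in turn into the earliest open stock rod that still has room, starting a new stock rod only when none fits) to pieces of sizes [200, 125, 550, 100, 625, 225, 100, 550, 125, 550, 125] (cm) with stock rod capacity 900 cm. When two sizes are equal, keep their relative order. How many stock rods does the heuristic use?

4

Sorted descending: 625, 550, 550, 550, 225, 200, 125, 125, 125, 100, 100.
  625 → stock rod 1 (new)  [load 625/900]
  550 → stock rod 2 (new)  [load 550/900]
  550 → stock rod 3 (new)  [load 550/900]
  550 → stock rod 4 (new)  [load 550/900]
  225 → stock rod 1  [load 850/900]
  200 → stock rod 2  [load 750/900]
  125 → stock rod 2  [load 875/900]
  125 → stock rod 3  [load 675/900]
  125 → stock rod 3  [load 800/900]
  100 → stock rod 3  [load 900/900]
  100 → stock rod 4  [load 650/900]
4 stock rods opened.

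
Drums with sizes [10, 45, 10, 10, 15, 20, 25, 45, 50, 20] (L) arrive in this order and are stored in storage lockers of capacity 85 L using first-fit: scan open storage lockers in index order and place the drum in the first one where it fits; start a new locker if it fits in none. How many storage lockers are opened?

  10 → locker 1 (new)  [load 10/85]
  45 → locker 1  [load 55/85]
  10 → locker 1  [load 65/85]
  10 → locker 1  [load 75/85]
  15 → locker 2 (new)  [load 15/85]
  20 → locker 2  [load 35/85]
  25 → locker 2  [load 60/85]
  45 → locker 3 (new)  [load 45/85]
  50 → locker 4 (new)  [load 50/85]
  20 → locker 2  [load 80/85]
4 storage lockers opened.

4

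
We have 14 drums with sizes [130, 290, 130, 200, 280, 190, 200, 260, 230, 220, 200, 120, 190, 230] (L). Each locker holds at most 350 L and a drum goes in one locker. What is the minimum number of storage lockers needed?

Total = 290 + 280 + 260 + 230 + 230 + 220 + 200 + 200 + 200 + 190 + 190 + 130 + 130 + 120 = 2870 L.
Lower bound: ⌈2870/350⌉ = 9 storage lockers.
Also, 11 drums each exceed 175 L, and no two of those can share a locker, so at least 11 storage lockers are needed.
A packing using 11 storage lockers:
  locker 1: 290 = 290
  locker 2: 280 = 280
  locker 3: 260 = 260
  locker 4: 230 + 120 = 350
  locker 5: 230 = 230
  locker 6: 220 + 130 = 350
  locker 7: 200 + 130 = 330
  locker 8: 200 = 200
  locker 9: 200 = 200
  locker 10: 190 = 190
  locker 11: 190 = 190
This matches the lower bound, so 11 is optimal.

11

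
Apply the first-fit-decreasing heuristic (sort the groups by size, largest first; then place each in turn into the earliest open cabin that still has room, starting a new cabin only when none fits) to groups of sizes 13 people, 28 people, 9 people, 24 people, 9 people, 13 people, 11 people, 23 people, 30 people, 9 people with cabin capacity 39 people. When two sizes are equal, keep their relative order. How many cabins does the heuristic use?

Sorted descending: 30, 28, 24, 23, 13, 13, 11, 9, 9, 9.
  30 → cabin 1 (new)  [load 30/39]
  28 → cabin 2 (new)  [load 28/39]
  24 → cabin 3 (new)  [load 24/39]
  23 → cabin 4 (new)  [load 23/39]
  13 → cabin 3  [load 37/39]
  13 → cabin 4  [load 36/39]
  11 → cabin 2  [load 39/39]
  9 → cabin 1  [load 39/39]
  9 → cabin 5 (new)  [load 9/39]
  9 → cabin 5  [load 18/39]
5 cabins opened.

5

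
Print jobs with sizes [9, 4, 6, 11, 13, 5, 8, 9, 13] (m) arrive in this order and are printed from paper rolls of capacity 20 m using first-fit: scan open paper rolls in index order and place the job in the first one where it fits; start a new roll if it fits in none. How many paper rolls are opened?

5

  9 → roll 1 (new)  [load 9/20]
  4 → roll 1  [load 13/20]
  6 → roll 1  [load 19/20]
  11 → roll 2 (new)  [load 11/20]
  13 → roll 3 (new)  [load 13/20]
  5 → roll 2  [load 16/20]
  8 → roll 4 (new)  [load 8/20]
  9 → roll 4  [load 17/20]
  13 → roll 5 (new)  [load 13/20]
5 paper rolls opened.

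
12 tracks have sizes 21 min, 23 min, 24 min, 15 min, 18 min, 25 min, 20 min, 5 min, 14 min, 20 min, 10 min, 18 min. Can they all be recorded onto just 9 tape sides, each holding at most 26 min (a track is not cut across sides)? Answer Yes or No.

No

Total = 213 min; ⌈213/26⌉ = 9.
10 tracks each exceed half the capacity and cannot share a side, forcing at least 10 tape sides.
At least 10 tape sides are required, but only 9 are allowed.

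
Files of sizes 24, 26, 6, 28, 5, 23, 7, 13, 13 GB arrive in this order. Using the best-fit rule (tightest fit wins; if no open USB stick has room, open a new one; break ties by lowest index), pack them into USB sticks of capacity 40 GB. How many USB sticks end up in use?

  24 → USB stick 1 (new)  [load 24/40]
  26 → USB stick 2 (new)  [load 26/40]
  6 → USB stick 2  [load 32/40]
  28 → USB stick 3 (new)  [load 28/40]
  5 → USB stick 2  [load 37/40]
  23 → USB stick 4 (new)  [load 23/40]
  7 → USB stick 3  [load 35/40]
  13 → USB stick 1  [load 37/40]
  13 → USB stick 4  [load 36/40]
4 USB sticks opened.

4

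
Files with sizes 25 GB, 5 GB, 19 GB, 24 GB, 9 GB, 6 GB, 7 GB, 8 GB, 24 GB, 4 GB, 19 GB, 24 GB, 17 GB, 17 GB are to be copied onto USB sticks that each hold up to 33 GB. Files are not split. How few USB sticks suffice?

Total = 25 + 24 + 24 + 24 + 19 + 19 + 17 + 17 + 9 + 8 + 7 + 6 + 5 + 4 = 208 GB.
Lower bound: ⌈208/33⌉ = 7 USB sticks.
Also, 8 files each exceed 33/2 GB, and no two of those can share a USB stick, so at least 8 USB sticks are needed.
A packing using 8 USB sticks:
  USB stick 1: 25 + 8 = 33
  USB stick 2: 24 + 9 = 33
  USB stick 3: 24 + 7 = 31
  USB stick 4: 24 + 6 = 30
  USB stick 5: 19 + 5 + 4 = 28
  USB stick 6: 19 = 19
  USB stick 7: 17 = 17
  USB stick 8: 17 = 17
This matches the lower bound, so 8 is optimal.

8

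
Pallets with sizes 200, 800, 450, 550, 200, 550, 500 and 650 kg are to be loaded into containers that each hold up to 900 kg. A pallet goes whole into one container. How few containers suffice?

6

Total = 800 + 650 + 550 + 550 + 500 + 450 + 200 + 200 = 3900 kg.
Lower bound: ⌈3900/900⌉ = 5 containers.
A packing using 6 containers:
  container 1: 800 = 800
  container 2: 650 + 200 = 850
  container 3: 550 + 200 = 750
  container 4: 550 = 550
  container 5: 500 = 500
  container 6: 450 = 450
No arrangement into 5 containers stays within capacity, so 6 is optimal.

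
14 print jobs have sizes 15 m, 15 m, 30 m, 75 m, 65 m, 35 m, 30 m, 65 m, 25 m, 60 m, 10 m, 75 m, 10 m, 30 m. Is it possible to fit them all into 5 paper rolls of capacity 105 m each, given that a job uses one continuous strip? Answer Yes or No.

No

Total = 540 m; ⌈540/105⌉ = 6.
At least 6 paper rolls are required, but only 5 are allowed.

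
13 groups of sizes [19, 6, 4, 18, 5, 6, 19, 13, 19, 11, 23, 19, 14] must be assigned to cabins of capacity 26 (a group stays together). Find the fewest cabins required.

Total = 23 + 19 + 19 + 19 + 19 + 18 + 14 + 13 + 11 + 6 + 6 + 5 + 4 = 176.
Lower bound: ⌈176/26⌉ = 7 cabins.
A packing using 8 cabins:
  cabin 1: 23 = 23
  cabin 2: 19 + 6 = 25
  cabin 3: 19 + 6 = 25
  cabin 4: 19 + 5 = 24
  cabin 5: 19 + 4 = 23
  cabin 6: 18 = 18
  cabin 7: 14 + 11 = 25
  cabin 8: 13 = 13
No arrangement into 7 cabins stays within capacity, so 8 is optimal.

8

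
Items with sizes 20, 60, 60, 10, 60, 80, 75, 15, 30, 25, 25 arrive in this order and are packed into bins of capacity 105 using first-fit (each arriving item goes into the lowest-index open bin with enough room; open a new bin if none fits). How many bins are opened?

  20 → bin 1 (new)  [load 20/105]
  60 → bin 1  [load 80/105]
  60 → bin 2 (new)  [load 60/105]
  10 → bin 1  [load 90/105]
  60 → bin 3 (new)  [load 60/105]
  80 → bin 4 (new)  [load 80/105]
  75 → bin 5 (new)  [load 75/105]
  15 → bin 1  [load 105/105]
  30 → bin 2  [load 90/105]
  25 → bin 3  [load 85/105]
  25 → bin 4  [load 105/105]
5 bins opened.

5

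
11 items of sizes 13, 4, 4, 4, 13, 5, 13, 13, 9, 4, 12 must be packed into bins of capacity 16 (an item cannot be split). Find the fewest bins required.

7

Total = 13 + 13 + 13 + 13 + 12 + 9 + 5 + 4 + 4 + 4 + 4 = 94.
Lower bound: ⌈94/16⌉ = 6 bins.
A packing using 7 bins:
  bin 1: 13 = 13
  bin 2: 13 = 13
  bin 3: 13 = 13
  bin 4: 13 = 13
  bin 5: 12 + 4 = 16
  bin 6: 9 + 5 = 14
  bin 7: 4 + 4 + 4 = 12
No arrangement into 6 bins stays within capacity, so 7 is optimal.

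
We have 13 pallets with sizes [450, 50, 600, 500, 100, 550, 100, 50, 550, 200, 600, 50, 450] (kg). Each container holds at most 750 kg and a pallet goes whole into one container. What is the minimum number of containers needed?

Total = 600 + 600 + 550 + 550 + 500 + 450 + 450 + 200 + 100 + 100 + 50 + 50 + 50 = 4250 kg.
Lower bound: ⌈4250/750⌉ = 6 containers.
Also, 7 pallets each exceed 375 kg, and no two of those can share a container, so at least 7 containers are needed.
A packing using 7 containers:
  container 1: 600 + 100 + 50 = 750
  container 2: 600 + 100 + 50 = 750
  container 3: 550 + 200 = 750
  container 4: 550 + 50 = 600
  container 5: 500 = 500
  container 6: 450 = 450
  container 7: 450 = 450
This matches the lower bound, so 7 is optimal.

7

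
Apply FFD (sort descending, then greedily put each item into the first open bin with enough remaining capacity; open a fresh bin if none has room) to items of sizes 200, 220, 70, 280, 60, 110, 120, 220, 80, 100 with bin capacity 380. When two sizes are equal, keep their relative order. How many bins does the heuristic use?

5

Sorted descending: 280, 220, 220, 200, 120, 110, 100, 80, 70, 60.
  280 → bin 1 (new)  [load 280/380]
  220 → bin 2 (new)  [load 220/380]
  220 → bin 3 (new)  [load 220/380]
  200 → bin 4 (new)  [load 200/380]
  120 → bin 2  [load 340/380]
  110 → bin 3  [load 330/380]
  100 → bin 1  [load 380/380]
  80 → bin 4  [load 280/380]
  70 → bin 4  [load 350/380]
  60 → bin 5 (new)  [load 60/380]
5 bins opened.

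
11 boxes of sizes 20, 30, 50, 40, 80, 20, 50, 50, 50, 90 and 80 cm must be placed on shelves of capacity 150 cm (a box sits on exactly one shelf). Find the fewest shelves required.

Total = 90 + 80 + 80 + 50 + 50 + 50 + 50 + 40 + 30 + 20 + 20 = 560 cm.
Lower bound: ⌈560/150⌉ = 4 shelves.
A packing using 4 shelves:
  shelf 1: 90 + 50 = 140
  shelf 2: 80 + 50 + 20 = 150
  shelf 3: 80 + 50 + 20 = 150
  shelf 4: 50 + 40 + 30 = 120
This matches the lower bound, so 4 is optimal.

4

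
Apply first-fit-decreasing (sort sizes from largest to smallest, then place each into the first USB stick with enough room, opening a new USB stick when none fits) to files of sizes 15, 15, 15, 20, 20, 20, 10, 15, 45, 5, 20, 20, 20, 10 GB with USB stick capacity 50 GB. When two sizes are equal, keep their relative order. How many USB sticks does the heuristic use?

Sorted descending: 45, 20, 20, 20, 20, 20, 20, 15, 15, 15, 15, 10, 10, 5.
  45 → USB stick 1 (new)  [load 45/50]
  20 → USB stick 2 (new)  [load 20/50]
  20 → USB stick 2  [load 40/50]
  20 → USB stick 3 (new)  [load 20/50]
  20 → USB stick 3  [load 40/50]
  20 → USB stick 4 (new)  [load 20/50]
  20 → USB stick 4  [load 40/50]
  15 → USB stick 5 (new)  [load 15/50]
  15 → USB stick 5  [load 30/50]
  15 → USB stick 5  [load 45/50]
  15 → USB stick 6 (new)  [load 15/50]
  10 → USB stick 2  [load 50/50]
  10 → USB stick 3  [load 50/50]
  5 → USB stick 1  [load 50/50]
6 USB sticks opened.

6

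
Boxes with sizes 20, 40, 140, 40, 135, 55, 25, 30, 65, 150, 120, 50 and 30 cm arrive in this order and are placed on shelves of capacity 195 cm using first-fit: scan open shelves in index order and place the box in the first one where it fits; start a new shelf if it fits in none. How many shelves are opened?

  20 → shelf 1 (new)  [load 20/195]
  40 → shelf 1  [load 60/195]
  140 → shelf 2 (new)  [load 140/195]
  40 → shelf 1  [load 100/195]
  135 → shelf 3 (new)  [load 135/195]
  55 → shelf 1  [load 155/195]
  25 → shelf 1  [load 180/195]
  30 → shelf 2  [load 170/195]
  65 → shelf 4 (new)  [load 65/195]
  150 → shelf 5 (new)  [load 150/195]
  120 → shelf 4  [load 185/195]
  50 → shelf 3  [load 185/195]
  30 → shelf 5  [load 180/195]
5 shelves opened.

5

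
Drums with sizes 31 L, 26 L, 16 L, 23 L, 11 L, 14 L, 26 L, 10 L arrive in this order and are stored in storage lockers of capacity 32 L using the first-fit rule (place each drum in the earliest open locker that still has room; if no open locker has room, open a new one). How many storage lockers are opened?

6

  31 → locker 1 (new)  [load 31/32]
  26 → locker 2 (new)  [load 26/32]
  16 → locker 3 (new)  [load 16/32]
  23 → locker 4 (new)  [load 23/32]
  11 → locker 3  [load 27/32]
  14 → locker 5 (new)  [load 14/32]
  26 → locker 6 (new)  [load 26/32]
  10 → locker 5  [load 24/32]
6 storage lockers opened.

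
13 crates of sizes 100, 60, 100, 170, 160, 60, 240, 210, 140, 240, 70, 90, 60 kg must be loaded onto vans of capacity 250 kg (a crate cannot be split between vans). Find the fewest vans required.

8

Total = 240 + 240 + 210 + 170 + 160 + 140 + 100 + 100 + 90 + 70 + 60 + 60 + 60 = 1700 kg.
Lower bound: ⌈1700/250⌉ = 7 vans.
A packing using 8 vans:
  van 1: 240 = 240
  van 2: 240 = 240
  van 3: 210 = 210
  van 4: 170 + 70 = 240
  van 5: 160 + 90 = 250
  van 6: 140 + 100 = 240
  van 7: 100 + 60 + 60 = 220
  van 8: 60 = 60
No arrangement into 7 vans stays within capacity, so 8 is optimal.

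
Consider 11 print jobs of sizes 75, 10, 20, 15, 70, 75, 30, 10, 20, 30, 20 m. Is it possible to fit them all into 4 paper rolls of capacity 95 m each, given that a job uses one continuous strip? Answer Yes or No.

A valid assignment using 4 paper rolls:
  roll 1: 75 + 20 = 95
  roll 2: 75 + 20 = 95
  roll 3: 70 + 20 = 90
  roll 4: 30 + 30 + 15 + 10 + 10 = 95
Every load is within 95 m, so 4 paper rolls suffice.

Yes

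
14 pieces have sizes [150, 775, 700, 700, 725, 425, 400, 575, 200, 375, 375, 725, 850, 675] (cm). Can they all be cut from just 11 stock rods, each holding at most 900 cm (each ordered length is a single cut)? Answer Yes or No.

Yes

A valid assignment using 10 stock rods:
  stock rod 1: 850 = 850
  stock rod 2: 775 = 775
  stock rod 3: 725 + 150 = 875
  stock rod 4: 725 = 725
  stock rod 5: 700 + 200 = 900
  stock rod 6: 700 = 700
  stock rod 7: 675 = 675
  stock rod 8: 575 = 575
  stock rod 9: 425 + 400 = 825
  stock rod 10: 375 + 375 = 750
That uses only 10 ≤ 11, so 11 stock rods are enough.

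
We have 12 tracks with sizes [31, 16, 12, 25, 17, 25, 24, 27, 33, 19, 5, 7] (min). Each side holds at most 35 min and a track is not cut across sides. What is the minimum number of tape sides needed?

Total = 33 + 31 + 27 + 25 + 25 + 24 + 19 + 17 + 16 + 12 + 7 + 5 = 241 min.
Lower bound: ⌈241/35⌉ = 7 tape sides.
A packing using 8 tape sides:
  side 1: 33 = 33
  side 2: 31 = 31
  side 3: 27 + 7 = 34
  side 4: 25 + 5 = 30
  side 5: 25 = 25
  side 6: 24 = 24
  side 7: 19 + 16 = 35
  side 8: 17 + 12 = 29
No arrangement into 7 tape sides stays within capacity, so 8 is optimal.

8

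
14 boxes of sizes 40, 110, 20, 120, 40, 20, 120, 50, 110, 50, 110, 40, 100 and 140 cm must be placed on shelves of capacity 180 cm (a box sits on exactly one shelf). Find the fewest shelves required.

Total = 140 + 120 + 120 + 110 + 110 + 110 + 100 + 50 + 50 + 40 + 40 + 40 + 20 + 20 = 1070 cm.
Lower bound: ⌈1070/180⌉ = 6 shelves.
Also, 7 boxes each exceed 90 cm, and no two of those can share a shelf, so at least 7 shelves are needed.
A packing using 7 shelves:
  shelf 1: 140 + 40 = 180
  shelf 2: 120 + 50 = 170
  shelf 3: 120 + 50 = 170
  shelf 4: 110 + 40 + 20 = 170
  shelf 5: 110 + 40 + 20 = 170
  shelf 6: 110 = 110
  shelf 7: 100 = 100
This matches the lower bound, so 7 is optimal.

7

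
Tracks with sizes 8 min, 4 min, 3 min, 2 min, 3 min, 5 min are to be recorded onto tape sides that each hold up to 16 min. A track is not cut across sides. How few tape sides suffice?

Total = 8 + 5 + 4 + 3 + 3 + 2 = 25 min.
Lower bound: ⌈25/16⌉ = 2 tape sides.
A packing using 2 tape sides:
  side 1: 8 + 5 + 3 = 16
  side 2: 4 + 3 + 2 = 9
This matches the lower bound, so 2 is optimal.

2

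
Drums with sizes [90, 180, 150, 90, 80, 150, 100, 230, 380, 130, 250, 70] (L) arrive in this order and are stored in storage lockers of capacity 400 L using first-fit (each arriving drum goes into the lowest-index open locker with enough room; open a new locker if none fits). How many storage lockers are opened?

5

  90 → locker 1 (new)  [load 90/400]
  180 → locker 1  [load 270/400]
  150 → locker 2 (new)  [load 150/400]
  90 → locker 1  [load 360/400]
  80 → locker 2  [load 230/400]
  150 → locker 2  [load 380/400]
  100 → locker 3 (new)  [load 100/400]
  230 → locker 3  [load 330/400]
  380 → locker 4 (new)  [load 380/400]
  130 → locker 5 (new)  [load 130/400]
  250 → locker 5  [load 380/400]
  70 → locker 3  [load 400/400]
5 storage lockers opened.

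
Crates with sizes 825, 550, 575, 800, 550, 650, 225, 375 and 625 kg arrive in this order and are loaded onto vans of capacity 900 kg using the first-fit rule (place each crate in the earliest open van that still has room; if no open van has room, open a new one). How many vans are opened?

8

  825 → van 1 (new)  [load 825/900]
  550 → van 2 (new)  [load 550/900]
  575 → van 3 (new)  [load 575/900]
  800 → van 4 (new)  [load 800/900]
  550 → van 5 (new)  [load 550/900]
  650 → van 6 (new)  [load 650/900]
  225 → van 2  [load 775/900]
  375 → van 7 (new)  [load 375/900]
  625 → van 8 (new)  [load 625/900]
8 vans opened.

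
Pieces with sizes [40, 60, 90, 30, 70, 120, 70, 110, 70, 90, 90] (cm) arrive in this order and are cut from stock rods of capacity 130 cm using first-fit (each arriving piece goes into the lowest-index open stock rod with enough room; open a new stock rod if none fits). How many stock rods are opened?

  40 → stock rod 1 (new)  [load 40/130]
  60 → stock rod 1  [load 100/130]
  90 → stock rod 2 (new)  [load 90/130]
  30 → stock rod 1  [load 130/130]
  70 → stock rod 3 (new)  [load 70/130]
  120 → stock rod 4 (new)  [load 120/130]
  70 → stock rod 5 (new)  [load 70/130]
  110 → stock rod 6 (new)  [load 110/130]
  70 → stock rod 7 (new)  [load 70/130]
  90 → stock rod 8 (new)  [load 90/130]
  90 → stock rod 9 (new)  [load 90/130]
9 stock rods opened.

9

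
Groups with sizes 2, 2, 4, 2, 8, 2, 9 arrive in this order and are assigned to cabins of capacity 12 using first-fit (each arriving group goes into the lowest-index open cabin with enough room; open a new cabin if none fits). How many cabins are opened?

  2 → cabin 1 (new)  [load 2/12]
  2 → cabin 1  [load 4/12]
  4 → cabin 1  [load 8/12]
  2 → cabin 1  [load 10/12]
  8 → cabin 2 (new)  [load 8/12]
  2 → cabin 1  [load 12/12]
  9 → cabin 3 (new)  [load 9/12]
3 cabins opened.

3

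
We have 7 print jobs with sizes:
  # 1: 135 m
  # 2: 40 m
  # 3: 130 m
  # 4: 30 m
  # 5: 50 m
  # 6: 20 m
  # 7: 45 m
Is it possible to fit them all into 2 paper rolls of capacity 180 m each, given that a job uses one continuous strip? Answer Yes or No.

Total = 450 m; ⌈450/180⌉ = 3.
At least 3 paper rolls are required, but only 2 are allowed.

No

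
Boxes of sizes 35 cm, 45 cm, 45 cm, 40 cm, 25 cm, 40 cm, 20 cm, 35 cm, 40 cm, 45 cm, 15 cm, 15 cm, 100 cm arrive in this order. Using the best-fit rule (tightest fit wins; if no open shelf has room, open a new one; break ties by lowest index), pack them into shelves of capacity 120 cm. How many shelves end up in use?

  35 → shelf 1 (new)  [load 35/120]
  45 → shelf 1  [load 80/120]
  45 → shelf 2 (new)  [load 45/120]
  40 → shelf 1  [load 120/120]
  25 → shelf 2  [load 70/120]
  40 → shelf 2  [load 110/120]
  20 → shelf 3 (new)  [load 20/120]
  35 → shelf 3  [load 55/120]
  40 → shelf 3  [load 95/120]
  45 → shelf 4 (new)  [load 45/120]
  15 → shelf 3  [load 110/120]
  15 → shelf 4  [load 60/120]
  100 → shelf 5 (new)  [load 100/120]
5 shelves opened.

5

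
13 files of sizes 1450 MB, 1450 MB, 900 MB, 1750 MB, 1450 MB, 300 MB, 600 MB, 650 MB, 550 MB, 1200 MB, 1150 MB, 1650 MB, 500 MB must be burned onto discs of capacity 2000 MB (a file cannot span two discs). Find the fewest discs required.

Total = 1750 + 1650 + 1450 + 1450 + 1450 + 1200 + 1150 + 900 + 650 + 600 + 550 + 500 + 300 = 13600 MB.
Lower bound: ⌈13600/2000⌉ = 7 discs.
A packing using 8 discs:
  disc 1: 1750 = 1750
  disc 2: 1650 + 300 = 1950
  disc 3: 1450 + 550 = 2000
  disc 4: 1450 + 500 = 1950
  disc 5: 1450 = 1450
  disc 6: 1200 + 650 = 1850
  disc 7: 1150 + 600 = 1750
  disc 8: 900 = 900
No arrangement into 7 discs stays within capacity, so 8 is optimal.

8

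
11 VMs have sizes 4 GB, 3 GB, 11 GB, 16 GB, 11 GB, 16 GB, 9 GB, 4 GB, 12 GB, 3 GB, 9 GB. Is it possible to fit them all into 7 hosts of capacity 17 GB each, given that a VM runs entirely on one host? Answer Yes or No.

Yes

A valid assignment using 7 hosts:
  host 1: 16 = 16
  host 2: 16 = 16
  host 3: 12 + 4 = 16
  host 4: 11 + 4 = 15
  host 5: 11 + 3 + 3 = 17
  host 6: 9 = 9
  host 7: 9 = 9
Every load is within 17 GB, so 7 hosts suffice.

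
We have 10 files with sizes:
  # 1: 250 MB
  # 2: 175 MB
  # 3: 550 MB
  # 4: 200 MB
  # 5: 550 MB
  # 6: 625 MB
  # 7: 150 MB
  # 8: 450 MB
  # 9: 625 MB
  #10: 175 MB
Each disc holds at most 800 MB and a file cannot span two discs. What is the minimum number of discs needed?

Total = 625 + 625 + 550 + 550 + 450 + 250 + 200 + 175 + 175 + 150 = 3750 MB.
Lower bound: ⌈3750/800⌉ = 5 discs.
A packing using 5 discs:
  disc 1: 625 + 175 = 800
  disc 2: 625 + 175 = 800
  disc 3: 550 + 250 = 800
  disc 4: 550 + 200 = 750
  disc 5: 450 + 150 = 600
This matches the lower bound, so 5 is optimal.

5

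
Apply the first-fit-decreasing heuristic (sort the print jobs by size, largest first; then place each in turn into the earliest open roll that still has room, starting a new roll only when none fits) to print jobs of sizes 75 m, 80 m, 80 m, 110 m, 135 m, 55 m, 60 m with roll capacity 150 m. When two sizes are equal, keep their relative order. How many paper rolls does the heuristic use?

5

Sorted descending: 135, 110, 80, 80, 75, 60, 55.
  135 → roll 1 (new)  [load 135/150]
  110 → roll 2 (new)  [load 110/150]
  80 → roll 3 (new)  [load 80/150]
  80 → roll 4 (new)  [load 80/150]
  75 → roll 5 (new)  [load 75/150]
  60 → roll 3  [load 140/150]
  55 → roll 4  [load 135/150]
5 paper rolls opened.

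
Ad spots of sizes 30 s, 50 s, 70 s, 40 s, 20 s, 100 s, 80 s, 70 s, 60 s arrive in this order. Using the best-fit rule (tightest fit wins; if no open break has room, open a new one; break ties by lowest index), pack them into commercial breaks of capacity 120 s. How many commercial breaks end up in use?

6

  30 → break 1 (new)  [load 30/120]
  50 → break 1  [load 80/120]
  70 → break 2 (new)  [load 70/120]
  40 → break 1  [load 120/120]
  20 → break 2  [load 90/120]
  100 → break 3 (new)  [load 100/120]
  80 → break 4 (new)  [load 80/120]
  70 → break 5 (new)  [load 70/120]
  60 → break 6 (new)  [load 60/120]
6 commercial breaks opened.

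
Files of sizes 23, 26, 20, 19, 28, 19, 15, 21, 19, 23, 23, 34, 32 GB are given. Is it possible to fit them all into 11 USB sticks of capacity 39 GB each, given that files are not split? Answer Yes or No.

Yes

A valid assignment using 10 USB sticks:
  USB stick 1: 34 = 34
  USB stick 2: 32 = 32
  USB stick 3: 28 = 28
  USB stick 4: 26 = 26
  USB stick 5: 23 + 15 = 38
  USB stick 6: 23 = 23
  USB stick 7: 23 = 23
  USB stick 8: 21 = 21
  USB stick 9: 20 + 19 = 39
  USB stick 10: 19 + 19 = 38
That uses only 10 ≤ 11, so 11 USB sticks are enough.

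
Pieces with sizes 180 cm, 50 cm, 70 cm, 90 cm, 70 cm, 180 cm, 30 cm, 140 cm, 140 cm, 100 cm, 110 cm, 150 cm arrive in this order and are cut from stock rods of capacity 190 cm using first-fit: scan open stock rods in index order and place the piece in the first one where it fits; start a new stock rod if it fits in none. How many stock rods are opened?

9

  180 → stock rod 1 (new)  [load 180/190]
  50 → stock rod 2 (new)  [load 50/190]
  70 → stock rod 2  [load 120/190]
  90 → stock rod 3 (new)  [load 90/190]
  70 → stock rod 2  [load 190/190]
  180 → stock rod 4 (new)  [load 180/190]
  30 → stock rod 3  [load 120/190]
  140 → stock rod 5 (new)  [load 140/190]
  140 → stock rod 6 (new)  [load 140/190]
  100 → stock rod 7 (new)  [load 100/190]
  110 → stock rod 8 (new)  [load 110/190]
  150 → stock rod 9 (new)  [load 150/190]
9 stock rods opened.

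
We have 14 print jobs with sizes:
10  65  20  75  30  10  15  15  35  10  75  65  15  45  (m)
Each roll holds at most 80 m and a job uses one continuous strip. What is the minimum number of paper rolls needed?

7

Total = 75 + 75 + 65 + 65 + 45 + 35 + 30 + 20 + 15 + 15 + 15 + 10 + 10 + 10 = 485 m.
Lower bound: ⌈485/80⌉ = 7 paper rolls.
A packing using 7 paper rolls:
  roll 1: 75 = 75
  roll 2: 75 = 75
  roll 3: 65 + 15 = 80
  roll 4: 65 + 15 = 80
  roll 5: 45 + 35 = 80
  roll 6: 30 + 20 + 15 + 10 = 75
  roll 7: 10 + 10 = 20
This matches the lower bound, so 7 is optimal.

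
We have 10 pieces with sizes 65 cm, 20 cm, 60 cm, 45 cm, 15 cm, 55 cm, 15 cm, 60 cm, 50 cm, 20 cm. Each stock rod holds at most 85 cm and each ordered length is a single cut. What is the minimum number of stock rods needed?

6

Total = 65 + 60 + 60 + 55 + 50 + 45 + 20 + 20 + 15 + 15 = 405 cm.
Lower bound: ⌈405/85⌉ = 5 stock rods.
Also, 6 pieces each exceed 85/2 cm, and no two of those can share a stock rod, so at least 6 stock rods are needed.
A packing using 6 stock rods:
  stock rod 1: 65 + 20 = 85
  stock rod 2: 60 + 20 = 80
  stock rod 3: 60 + 15 = 75
  stock rod 4: 55 + 15 = 70
  stock rod 5: 50 = 50
  stock rod 6: 45 = 45
This matches the lower bound, so 6 is optimal.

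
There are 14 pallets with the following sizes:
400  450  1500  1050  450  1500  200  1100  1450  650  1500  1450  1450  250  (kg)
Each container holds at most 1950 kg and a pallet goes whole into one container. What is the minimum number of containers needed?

Total = 1500 + 1500 + 1500 + 1450 + 1450 + 1450 + 1100 + 1050 + 650 + 450 + 450 + 400 + 250 + 200 = 13400 kg.
Lower bound: ⌈13400/1950⌉ = 7 containers.
Also, 8 pallets each exceed 975 kg, and no two of those can share a container, so at least 8 containers are needed.
A packing using 8 containers:
  container 1: 1500 + 450 = 1950
  container 2: 1500 + 450 = 1950
  container 3: 1500 + 400 = 1900
  container 4: 1450 + 250 + 200 = 1900
  container 5: 1450 = 1450
  container 6: 1450 = 1450
  container 7: 1100 + 650 = 1750
  container 8: 1050 = 1050
This matches the lower bound, so 8 is optimal.

8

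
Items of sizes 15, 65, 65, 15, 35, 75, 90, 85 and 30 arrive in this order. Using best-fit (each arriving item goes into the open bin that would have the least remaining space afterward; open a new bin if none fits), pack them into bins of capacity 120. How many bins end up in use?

5

  15 → bin 1 (new)  [load 15/120]
  65 → bin 1  [load 80/120]
  65 → bin 2 (new)  [load 65/120]
  15 → bin 1  [load 95/120]
  35 → bin 2  [load 100/120]
  75 → bin 3 (new)  [load 75/120]
  90 → bin 4 (new)  [load 90/120]
  85 → bin 5 (new)  [load 85/120]
  30 → bin 4  [load 120/120]
5 bins opened.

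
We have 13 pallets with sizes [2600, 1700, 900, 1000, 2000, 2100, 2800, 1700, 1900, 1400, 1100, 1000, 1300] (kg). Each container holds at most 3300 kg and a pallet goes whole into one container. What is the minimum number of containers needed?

8

Total = 2800 + 2600 + 2100 + 2000 + 1900 + 1700 + 1700 + 1400 + 1300 + 1100 + 1000 + 1000 + 900 = 21500 kg.
Lower bound: ⌈21500/3300⌉ = 7 containers.
A packing using 8 containers:
  container 1: 2800 = 2800
  container 2: 2600 = 2600
  container 3: 2100 + 1100 = 3200
  container 4: 2000 + 1300 = 3300
  container 5: 1900 + 1400 = 3300
  container 6: 1700 + 1000 = 2700
  container 7: 1700 + 1000 = 2700
  container 8: 900 = 900
No arrangement into 7 containers stays within capacity, so 8 is optimal.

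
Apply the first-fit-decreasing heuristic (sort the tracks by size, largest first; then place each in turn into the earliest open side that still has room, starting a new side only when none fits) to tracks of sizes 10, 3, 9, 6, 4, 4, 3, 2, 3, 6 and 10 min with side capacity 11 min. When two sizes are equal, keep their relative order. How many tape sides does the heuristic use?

6

Sorted descending: 10, 10, 9, 6, 6, 4, 4, 3, 3, 3, 2.
  10 → side 1 (new)  [load 10/11]
  10 → side 2 (new)  [load 10/11]
  9 → side 3 (new)  [load 9/11]
  6 → side 4 (new)  [load 6/11]
  6 → side 5 (new)  [load 6/11]
  4 → side 4  [load 10/11]
  4 → side 5  [load 10/11]
  3 → side 6 (new)  [load 3/11]
  3 → side 6  [load 6/11]
  3 → side 6  [load 9/11]
  2 → side 3  [load 11/11]
6 tape sides opened.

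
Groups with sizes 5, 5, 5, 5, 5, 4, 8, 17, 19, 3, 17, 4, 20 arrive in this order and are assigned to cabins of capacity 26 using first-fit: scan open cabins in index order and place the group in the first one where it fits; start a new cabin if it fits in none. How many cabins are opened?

  5 → cabin 1 (new)  [load 5/26]
  5 → cabin 1  [load 10/26]
  5 → cabin 1  [load 15/26]
  5 → cabin 1  [load 20/26]
  5 → cabin 1  [load 25/26]
  4 → cabin 2 (new)  [load 4/26]
  8 → cabin 2  [load 12/26]
  17 → cabin 3 (new)  [load 17/26]
  19 → cabin 4 (new)  [load 19/26]
  3 → cabin 2  [load 15/26]
  17 → cabin 5 (new)  [load 17/26]
  4 → cabin 2  [load 19/26]
  20 → cabin 6 (new)  [load 20/26]
6 cabins opened.

6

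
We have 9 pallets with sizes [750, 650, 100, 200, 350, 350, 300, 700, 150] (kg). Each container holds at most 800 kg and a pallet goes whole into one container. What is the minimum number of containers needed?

5

Total = 750 + 700 + 650 + 350 + 350 + 300 + 200 + 150 + 100 = 3550 kg.
Lower bound: ⌈3550/800⌉ = 5 containers.
A packing using 5 containers:
  container 1: 750 = 750
  container 2: 700 + 100 = 800
  container 3: 650 + 150 = 800
  container 4: 350 + 350 = 700
  container 5: 300 + 200 = 500
This matches the lower bound, so 5 is optimal.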